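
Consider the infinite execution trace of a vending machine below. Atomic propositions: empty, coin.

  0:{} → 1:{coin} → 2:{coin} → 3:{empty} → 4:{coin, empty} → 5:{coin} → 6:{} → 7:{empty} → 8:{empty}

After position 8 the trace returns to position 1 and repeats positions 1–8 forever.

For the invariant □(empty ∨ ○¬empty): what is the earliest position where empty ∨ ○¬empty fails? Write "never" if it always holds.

2

Check empty ∨ ○¬empty at each position in order: 0 ✓, 1 ✓.
At position 2 the labels are {coin} and the next position 3 has {empty}, so empty ∨ ○¬empty is false there. This is the first violation.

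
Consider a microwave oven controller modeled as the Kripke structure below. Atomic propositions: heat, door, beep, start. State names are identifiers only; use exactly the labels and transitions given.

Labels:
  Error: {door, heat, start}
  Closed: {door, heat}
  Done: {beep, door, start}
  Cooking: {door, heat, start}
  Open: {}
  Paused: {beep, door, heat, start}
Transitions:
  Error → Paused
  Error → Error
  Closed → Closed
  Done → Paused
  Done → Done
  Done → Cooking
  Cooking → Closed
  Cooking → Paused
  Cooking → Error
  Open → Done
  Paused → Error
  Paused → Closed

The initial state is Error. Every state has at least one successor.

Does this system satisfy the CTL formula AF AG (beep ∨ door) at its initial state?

States satisfying AG (beep ∨ door): {Error, Closed, Done, Cooking, Paused}.
States satisfying AF AG (beep ∨ door): {Error, Closed, Done, Cooking, Open, Paused}.
Error ∈ Sat(AF AG (beep ∨ door)).

Yes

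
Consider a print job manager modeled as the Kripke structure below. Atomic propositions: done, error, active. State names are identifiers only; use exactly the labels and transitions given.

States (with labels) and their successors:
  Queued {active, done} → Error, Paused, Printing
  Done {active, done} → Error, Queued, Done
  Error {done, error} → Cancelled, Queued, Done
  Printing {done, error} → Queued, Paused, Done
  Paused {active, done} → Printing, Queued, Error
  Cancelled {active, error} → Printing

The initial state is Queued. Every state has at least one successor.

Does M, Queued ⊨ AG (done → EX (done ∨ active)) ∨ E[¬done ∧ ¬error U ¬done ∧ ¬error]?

States satisfying done → EX (done ∨ active): {Queued, Done, Error, Printing, Paused, Cancelled}.
States satisfying AG (done → EX (done ∨ active)): {Queued, Done, Error, Printing, Paused, Cancelled}.
States satisfying ¬done ∧ ¬error: ∅.
States satisfying E[¬done ∧ ¬error U ¬done ∧ ¬error]: ∅.
States satisfying AG (done → EX (done ∨ active)) ∨ E[¬done ∧ ¬error U ¬done ∧ ¬error]: {Queued, Done, Error, Printing, Paused, Cancelled}.
Queued ∈ Sat(AG (done → EX (done ∨ active)) ∨ E[¬done ∧ ¬error U ¬done ∧ ¬error]).

Satisfied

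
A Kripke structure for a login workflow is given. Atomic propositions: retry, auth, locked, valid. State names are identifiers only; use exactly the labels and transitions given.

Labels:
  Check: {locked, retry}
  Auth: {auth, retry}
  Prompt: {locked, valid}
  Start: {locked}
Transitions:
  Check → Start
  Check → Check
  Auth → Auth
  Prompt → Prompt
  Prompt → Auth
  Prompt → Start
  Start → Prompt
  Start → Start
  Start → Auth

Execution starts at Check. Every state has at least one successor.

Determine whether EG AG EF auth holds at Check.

States satisfying AG EF auth: {Check, Auth, Prompt, Start}.
States satisfying EG AG EF auth: {Check, Auth, Prompt, Start}.
Check ∈ Sat(EG AG EF auth).

Holds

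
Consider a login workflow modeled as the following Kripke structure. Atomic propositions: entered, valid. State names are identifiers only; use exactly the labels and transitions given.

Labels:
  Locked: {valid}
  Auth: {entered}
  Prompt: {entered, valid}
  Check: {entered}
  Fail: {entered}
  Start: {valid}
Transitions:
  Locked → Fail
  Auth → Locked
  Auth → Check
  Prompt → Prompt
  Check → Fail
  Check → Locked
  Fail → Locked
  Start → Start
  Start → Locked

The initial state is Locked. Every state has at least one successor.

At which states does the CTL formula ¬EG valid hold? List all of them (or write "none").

States satisfying valid: {Locked, Prompt, Start}.
States satisfying EG valid: {Prompt, Start}.
States satisfying ¬EG valid: {Locked, Auth, Check, Fail}.

{Locked, Auth, Check, Fail}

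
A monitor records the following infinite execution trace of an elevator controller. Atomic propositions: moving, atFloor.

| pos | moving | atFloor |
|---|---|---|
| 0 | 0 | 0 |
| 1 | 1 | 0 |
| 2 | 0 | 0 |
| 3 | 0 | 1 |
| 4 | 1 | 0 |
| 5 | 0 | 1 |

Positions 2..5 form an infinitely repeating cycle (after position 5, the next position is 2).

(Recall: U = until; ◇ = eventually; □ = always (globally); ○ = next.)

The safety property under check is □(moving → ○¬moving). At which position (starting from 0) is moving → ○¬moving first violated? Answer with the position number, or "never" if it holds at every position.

moving → ○¬moving holds at every position 0..5, and those are all the positions the trace ever visits, so the invariant □(moving → ○¬moving) is never violated.

never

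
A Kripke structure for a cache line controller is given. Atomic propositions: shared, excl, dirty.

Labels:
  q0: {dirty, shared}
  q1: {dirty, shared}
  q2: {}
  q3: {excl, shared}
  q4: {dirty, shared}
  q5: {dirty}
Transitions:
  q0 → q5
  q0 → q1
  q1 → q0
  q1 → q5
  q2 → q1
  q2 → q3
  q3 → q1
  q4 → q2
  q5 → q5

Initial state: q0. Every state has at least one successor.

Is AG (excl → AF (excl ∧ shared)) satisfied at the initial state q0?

States satisfying excl → AF (excl ∧ shared): {q0, q1, q2, q3, q4, q5}.
States satisfying AG (excl → AF (excl ∧ shared)): {q0, q1, q2, q3, q4, q5}.
Every state reachable from q0 satisfies excl → AF (excl ∧ shared).
q0 ∈ Sat(AG (excl → AF (excl ∧ shared))).

Holds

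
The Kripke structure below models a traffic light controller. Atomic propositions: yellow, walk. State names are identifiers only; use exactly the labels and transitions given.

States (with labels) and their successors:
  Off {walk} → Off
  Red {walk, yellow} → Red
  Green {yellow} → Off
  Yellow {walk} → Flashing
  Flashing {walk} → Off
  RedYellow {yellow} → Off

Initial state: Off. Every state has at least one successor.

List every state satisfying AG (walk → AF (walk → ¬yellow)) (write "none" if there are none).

{Off, Green, Yellow, Flashing, RedYellow}

States satisfying walk → AF (walk → ¬yellow): {Off, Green, Yellow, Flashing, RedYellow}.
States satisfying AG (walk → AF (walk → ¬yellow)): {Off, Green, Yellow, Flashing, RedYellow}.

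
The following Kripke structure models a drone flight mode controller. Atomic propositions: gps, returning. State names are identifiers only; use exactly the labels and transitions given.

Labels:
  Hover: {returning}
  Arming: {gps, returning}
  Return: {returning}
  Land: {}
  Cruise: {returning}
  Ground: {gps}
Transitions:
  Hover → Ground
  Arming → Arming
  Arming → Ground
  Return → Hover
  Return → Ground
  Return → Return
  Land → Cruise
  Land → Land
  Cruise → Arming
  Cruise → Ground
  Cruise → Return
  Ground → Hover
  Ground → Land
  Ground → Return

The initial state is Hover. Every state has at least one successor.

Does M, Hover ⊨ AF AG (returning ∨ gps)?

Violated

States satisfying AG (returning ∨ gps): ∅.
States satisfying AF AG (returning ∨ gps): ∅.
There is a path from Hover along which AG (returning ∨ gps) never holds.
Hover ∉ Sat(AF AG (returning ∨ gps)).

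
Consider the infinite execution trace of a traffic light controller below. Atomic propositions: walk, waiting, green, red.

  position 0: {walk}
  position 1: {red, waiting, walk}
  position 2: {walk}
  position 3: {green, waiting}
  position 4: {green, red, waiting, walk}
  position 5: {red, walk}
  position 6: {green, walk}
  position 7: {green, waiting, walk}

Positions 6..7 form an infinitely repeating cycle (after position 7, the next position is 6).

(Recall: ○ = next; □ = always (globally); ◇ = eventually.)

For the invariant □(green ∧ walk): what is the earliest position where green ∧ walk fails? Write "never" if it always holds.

0

At position 0 the labels are {walk}, so green ∧ walk is false there. This is the first violation.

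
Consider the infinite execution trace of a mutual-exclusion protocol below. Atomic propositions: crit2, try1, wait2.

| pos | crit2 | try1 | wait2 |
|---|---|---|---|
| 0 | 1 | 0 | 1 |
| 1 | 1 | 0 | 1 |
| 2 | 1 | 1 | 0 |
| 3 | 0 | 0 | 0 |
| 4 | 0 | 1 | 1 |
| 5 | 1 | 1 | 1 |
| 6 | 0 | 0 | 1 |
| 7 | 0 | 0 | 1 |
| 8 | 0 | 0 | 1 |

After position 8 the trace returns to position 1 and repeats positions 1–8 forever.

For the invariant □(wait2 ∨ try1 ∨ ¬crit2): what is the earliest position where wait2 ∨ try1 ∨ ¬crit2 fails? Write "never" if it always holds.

never

wait2 ∨ try1 ∨ ¬crit2 holds at every position 0..8, and those are all the positions the trace ever visits, so the invariant □(wait2 ∨ try1 ∨ ¬crit2) is never violated.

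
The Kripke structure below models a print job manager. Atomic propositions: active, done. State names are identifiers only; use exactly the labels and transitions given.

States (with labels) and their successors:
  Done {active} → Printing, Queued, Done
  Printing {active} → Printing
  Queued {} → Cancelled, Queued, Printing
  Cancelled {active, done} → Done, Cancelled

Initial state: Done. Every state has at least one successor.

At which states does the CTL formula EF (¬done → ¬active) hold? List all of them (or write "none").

{Done, Queued, Cancelled}

States satisfying ¬done → ¬active: {Queued, Cancelled}.
States satisfying EF (¬done → ¬active): {Done, Queued, Cancelled}.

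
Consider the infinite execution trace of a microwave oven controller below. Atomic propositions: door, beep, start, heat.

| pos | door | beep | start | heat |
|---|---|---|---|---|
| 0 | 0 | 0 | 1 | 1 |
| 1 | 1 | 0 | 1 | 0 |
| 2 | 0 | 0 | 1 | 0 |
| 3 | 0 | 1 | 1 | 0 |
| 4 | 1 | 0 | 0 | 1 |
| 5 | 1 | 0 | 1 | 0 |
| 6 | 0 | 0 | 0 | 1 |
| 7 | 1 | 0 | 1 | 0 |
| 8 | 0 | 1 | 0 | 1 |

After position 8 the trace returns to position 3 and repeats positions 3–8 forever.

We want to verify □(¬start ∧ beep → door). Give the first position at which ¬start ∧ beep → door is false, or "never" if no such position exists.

8

Check ¬start ∧ beep → door at each position in order: 0 ✓, 1 ✓, 2 ✓, 3 ✓, 4 ✓, 5 ✓, 6 ✓, 7 ✓.
At position 8 the labels are {beep, heat}, so ¬start ∧ beep → door is false there. This is the first violation.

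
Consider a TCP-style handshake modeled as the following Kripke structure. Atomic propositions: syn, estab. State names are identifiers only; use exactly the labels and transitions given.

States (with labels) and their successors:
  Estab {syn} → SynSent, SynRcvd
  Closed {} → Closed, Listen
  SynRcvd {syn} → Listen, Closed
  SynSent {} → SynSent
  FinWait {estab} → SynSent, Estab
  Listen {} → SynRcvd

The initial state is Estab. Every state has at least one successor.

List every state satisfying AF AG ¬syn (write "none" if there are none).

States satisfying AG ¬syn: {SynSent}.
States satisfying AF AG ¬syn: {SynSent}.

{SynSent}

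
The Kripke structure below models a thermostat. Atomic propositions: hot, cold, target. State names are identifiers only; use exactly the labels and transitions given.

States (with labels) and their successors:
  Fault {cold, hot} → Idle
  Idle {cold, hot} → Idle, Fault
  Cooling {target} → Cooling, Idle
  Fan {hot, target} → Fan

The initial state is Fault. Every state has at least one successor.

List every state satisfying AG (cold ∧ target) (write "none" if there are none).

States satisfying cold ∧ target: ∅.
States satisfying AG (cold ∧ target): ∅.

none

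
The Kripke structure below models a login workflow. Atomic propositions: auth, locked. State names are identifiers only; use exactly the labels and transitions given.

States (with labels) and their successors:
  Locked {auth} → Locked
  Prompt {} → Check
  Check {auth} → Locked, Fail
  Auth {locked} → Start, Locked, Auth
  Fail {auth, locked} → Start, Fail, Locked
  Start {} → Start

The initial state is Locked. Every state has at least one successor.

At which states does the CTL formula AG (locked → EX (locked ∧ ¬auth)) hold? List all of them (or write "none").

{Locked, Auth, Start}

States satisfying locked → EX (locked ∧ ¬auth): {Locked, Prompt, Check, Auth, Start}.
States satisfying AG (locked → EX (locked ∧ ¬auth)): {Locked, Auth, Start}.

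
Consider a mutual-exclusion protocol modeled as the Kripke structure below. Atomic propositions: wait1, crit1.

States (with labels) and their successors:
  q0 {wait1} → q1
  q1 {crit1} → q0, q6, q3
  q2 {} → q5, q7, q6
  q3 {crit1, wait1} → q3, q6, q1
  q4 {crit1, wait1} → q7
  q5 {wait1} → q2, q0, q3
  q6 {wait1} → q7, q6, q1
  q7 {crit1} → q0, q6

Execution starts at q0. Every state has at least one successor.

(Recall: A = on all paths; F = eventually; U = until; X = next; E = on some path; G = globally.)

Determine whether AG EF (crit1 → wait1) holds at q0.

Yes

States satisfying EF (crit1 → wait1): {q0, q1, q2, q3, q4, q5, q6, q7}.
States satisfying AG EF (crit1 → wait1): {q0, q1, q2, q3, q4, q5, q6, q7}.
Every state reachable from q0 satisfies EF (crit1 → wait1).
q0 ∈ Sat(AG EF (crit1 → wait1)).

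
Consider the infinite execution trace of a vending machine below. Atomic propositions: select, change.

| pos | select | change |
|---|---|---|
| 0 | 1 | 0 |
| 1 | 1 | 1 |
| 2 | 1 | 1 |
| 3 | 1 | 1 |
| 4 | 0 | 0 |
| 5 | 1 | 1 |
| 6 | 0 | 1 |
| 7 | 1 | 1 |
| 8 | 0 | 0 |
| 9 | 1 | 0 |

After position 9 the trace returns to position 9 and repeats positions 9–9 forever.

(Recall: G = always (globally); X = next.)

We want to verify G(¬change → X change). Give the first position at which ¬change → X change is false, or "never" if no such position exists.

Check ¬change → X change at each position in order: 0 ✓, 1 ✓, 2 ✓, 3 ✓, 4 ✓, 5 ✓, 6 ✓, 7 ✓.
At position 8 the labels are {} and the next position 9 has {select}, so ¬change → X change is false there. This is the first violation.

8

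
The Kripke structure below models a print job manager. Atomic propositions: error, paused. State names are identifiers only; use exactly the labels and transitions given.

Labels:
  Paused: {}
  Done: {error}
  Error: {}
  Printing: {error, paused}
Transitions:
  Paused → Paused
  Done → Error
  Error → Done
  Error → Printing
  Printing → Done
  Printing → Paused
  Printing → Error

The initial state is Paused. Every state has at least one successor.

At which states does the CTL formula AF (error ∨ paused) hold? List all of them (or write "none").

States satisfying error ∨ paused: {Done, Printing}.
States satisfying AF (error ∨ paused): {Done, Error, Printing}.

{Done, Error, Printing}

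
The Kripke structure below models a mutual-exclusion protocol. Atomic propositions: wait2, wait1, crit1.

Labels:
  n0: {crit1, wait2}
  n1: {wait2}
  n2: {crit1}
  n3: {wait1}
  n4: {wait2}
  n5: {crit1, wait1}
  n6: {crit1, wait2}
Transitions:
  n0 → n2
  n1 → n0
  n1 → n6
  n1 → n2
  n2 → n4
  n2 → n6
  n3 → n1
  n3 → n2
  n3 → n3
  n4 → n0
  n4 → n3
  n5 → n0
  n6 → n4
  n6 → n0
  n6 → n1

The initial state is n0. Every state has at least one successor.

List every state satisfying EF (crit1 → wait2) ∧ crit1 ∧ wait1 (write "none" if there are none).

States satisfying crit1 → wait2: {n0, n1, n3, n4, n6}.
States satisfying EF (crit1 → wait2): {n0, n1, n2, n3, n4, n5, n6}.
States satisfying crit1 ∧ wait1: {n5}.
States satisfying EF (crit1 → wait2) ∧ crit1 ∧ wait1: {n5}.

{n5}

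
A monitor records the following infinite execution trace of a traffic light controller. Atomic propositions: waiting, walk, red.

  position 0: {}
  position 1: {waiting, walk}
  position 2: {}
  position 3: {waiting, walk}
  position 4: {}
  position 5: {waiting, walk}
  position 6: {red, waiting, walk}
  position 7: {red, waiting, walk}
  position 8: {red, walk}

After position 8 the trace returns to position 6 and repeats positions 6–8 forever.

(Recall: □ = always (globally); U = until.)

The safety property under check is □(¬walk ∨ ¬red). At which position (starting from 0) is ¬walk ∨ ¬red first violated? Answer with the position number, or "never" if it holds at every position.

6

Check ¬walk ∨ ¬red at each position in order: 0 ✓, 1 ✓, 2 ✓, 3 ✓, 4 ✓, 5 ✓.
At position 6 the labels are {red, waiting, walk}, so ¬walk ∨ ¬red is false there. This is the first violation.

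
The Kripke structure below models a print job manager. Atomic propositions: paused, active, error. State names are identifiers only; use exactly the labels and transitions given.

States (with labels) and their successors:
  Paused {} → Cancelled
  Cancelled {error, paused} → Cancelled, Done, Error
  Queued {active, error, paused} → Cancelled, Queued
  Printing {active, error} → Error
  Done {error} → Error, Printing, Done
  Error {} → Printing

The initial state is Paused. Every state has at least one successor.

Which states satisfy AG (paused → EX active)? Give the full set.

{Printing, Done, Error}

States satisfying paused → EX active: {Paused, Queued, Printing, Done, Error}.
States satisfying AG (paused → EX active): {Printing, Done, Error}.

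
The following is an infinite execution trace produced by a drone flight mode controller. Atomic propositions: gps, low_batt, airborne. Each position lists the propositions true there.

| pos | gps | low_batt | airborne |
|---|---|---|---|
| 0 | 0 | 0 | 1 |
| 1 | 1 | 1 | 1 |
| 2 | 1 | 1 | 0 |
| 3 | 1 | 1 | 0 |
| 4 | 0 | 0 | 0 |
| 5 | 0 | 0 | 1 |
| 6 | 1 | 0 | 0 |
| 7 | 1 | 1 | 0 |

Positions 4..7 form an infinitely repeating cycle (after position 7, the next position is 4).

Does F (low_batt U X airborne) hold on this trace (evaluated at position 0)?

low_batt U X airborne holds at position 0, which is reachable from 0, so F (low_batt U X airborne) holds.

Yes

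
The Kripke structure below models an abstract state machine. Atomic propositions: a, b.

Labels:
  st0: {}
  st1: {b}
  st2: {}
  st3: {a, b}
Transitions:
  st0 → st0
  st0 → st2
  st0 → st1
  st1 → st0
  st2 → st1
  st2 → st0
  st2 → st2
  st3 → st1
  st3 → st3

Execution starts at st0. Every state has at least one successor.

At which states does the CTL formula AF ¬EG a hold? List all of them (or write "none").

{st0, st1, st2}

States satisfying ¬EG a: {st0, st1, st2}.
States satisfying AF ¬EG a: {st0, st1, st2}.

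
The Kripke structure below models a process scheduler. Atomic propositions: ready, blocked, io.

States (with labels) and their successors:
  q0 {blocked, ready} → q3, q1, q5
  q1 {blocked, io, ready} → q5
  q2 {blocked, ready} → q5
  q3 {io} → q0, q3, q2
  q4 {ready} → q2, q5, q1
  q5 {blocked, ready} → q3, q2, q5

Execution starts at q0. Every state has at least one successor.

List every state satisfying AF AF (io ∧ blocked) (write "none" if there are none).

{q1}

States satisfying AF (io ∧ blocked): {q1}.
States satisfying AF AF (io ∧ blocked): {q1}.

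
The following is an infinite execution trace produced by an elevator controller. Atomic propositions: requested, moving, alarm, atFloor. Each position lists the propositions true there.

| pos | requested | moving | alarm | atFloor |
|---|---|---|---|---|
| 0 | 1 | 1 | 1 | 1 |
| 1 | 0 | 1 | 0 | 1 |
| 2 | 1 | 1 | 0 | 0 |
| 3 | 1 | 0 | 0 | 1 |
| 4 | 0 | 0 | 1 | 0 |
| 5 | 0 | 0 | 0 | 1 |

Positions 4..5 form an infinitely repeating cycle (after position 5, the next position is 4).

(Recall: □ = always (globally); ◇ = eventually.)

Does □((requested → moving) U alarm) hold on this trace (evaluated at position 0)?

No

(requested → moving) U alarm must hold at every position from 0 onward. It fails at position 1, so □((requested → moving) U alarm) is false.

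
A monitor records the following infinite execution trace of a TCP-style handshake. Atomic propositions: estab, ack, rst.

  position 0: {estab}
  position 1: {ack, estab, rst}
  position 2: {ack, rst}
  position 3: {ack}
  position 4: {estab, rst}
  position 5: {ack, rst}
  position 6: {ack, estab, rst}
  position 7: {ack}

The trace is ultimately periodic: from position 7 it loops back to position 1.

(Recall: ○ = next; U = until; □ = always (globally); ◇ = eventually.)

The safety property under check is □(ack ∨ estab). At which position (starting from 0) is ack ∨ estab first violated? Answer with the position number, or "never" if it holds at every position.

never

ack ∨ estab holds at every position 0..7, and those are all the positions the trace ever visits, so the invariant □(ack ∨ estab) is never violated.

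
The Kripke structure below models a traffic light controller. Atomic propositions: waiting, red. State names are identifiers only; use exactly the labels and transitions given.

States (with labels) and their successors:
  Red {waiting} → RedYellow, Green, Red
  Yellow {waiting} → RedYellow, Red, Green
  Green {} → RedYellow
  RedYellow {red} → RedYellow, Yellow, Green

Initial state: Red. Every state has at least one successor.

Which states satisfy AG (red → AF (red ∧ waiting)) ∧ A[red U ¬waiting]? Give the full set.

States satisfying red → AF (red ∧ waiting): {Red, Yellow, Green}.
States satisfying AG (red → AF (red ∧ waiting)): ∅.
States satisfying red: {RedYellow}.
States satisfying ¬waiting: {Green, RedYellow}.
States satisfying A[red U ¬waiting]: {Green, RedYellow}.
States satisfying AG (red → AF (red ∧ waiting)) ∧ A[red U ¬waiting]: ∅.

none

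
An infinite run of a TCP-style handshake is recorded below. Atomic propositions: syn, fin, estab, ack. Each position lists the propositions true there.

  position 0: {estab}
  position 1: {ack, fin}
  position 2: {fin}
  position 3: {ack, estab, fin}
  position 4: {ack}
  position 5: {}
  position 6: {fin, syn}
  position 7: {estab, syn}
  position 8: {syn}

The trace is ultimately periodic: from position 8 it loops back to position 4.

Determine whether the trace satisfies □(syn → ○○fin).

Does not hold

syn → ○○fin must hold at every position from 0 onward. It fails at position 6, so □(syn → ○○fin) is false.
Positions where syn holds: 6, 7, 8.
Check ○○fin at each: 6→fails, 7→fails, 8→fails.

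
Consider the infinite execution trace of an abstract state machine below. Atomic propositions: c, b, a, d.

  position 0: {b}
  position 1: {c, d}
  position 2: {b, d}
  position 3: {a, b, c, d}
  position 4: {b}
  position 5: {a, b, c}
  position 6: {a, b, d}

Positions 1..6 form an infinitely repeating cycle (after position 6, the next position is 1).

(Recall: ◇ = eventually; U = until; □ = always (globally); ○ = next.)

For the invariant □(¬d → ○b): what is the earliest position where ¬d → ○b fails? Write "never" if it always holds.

At position 0 the labels are {b} and the next position 1 has {c, d}, so ¬d → ○b is false there. This is the first violation.

0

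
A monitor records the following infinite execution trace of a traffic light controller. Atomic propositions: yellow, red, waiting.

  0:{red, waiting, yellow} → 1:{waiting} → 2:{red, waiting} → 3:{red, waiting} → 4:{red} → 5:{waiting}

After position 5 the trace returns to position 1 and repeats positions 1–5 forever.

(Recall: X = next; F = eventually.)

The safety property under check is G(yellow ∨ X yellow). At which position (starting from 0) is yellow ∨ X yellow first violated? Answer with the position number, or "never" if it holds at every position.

Check yellow ∨ X yellow at each position in order: 0 ✓.
At position 1 the labels are {waiting} and the next position 2 has {red, waiting}, so yellow ∨ X yellow is false there. This is the first violation.

1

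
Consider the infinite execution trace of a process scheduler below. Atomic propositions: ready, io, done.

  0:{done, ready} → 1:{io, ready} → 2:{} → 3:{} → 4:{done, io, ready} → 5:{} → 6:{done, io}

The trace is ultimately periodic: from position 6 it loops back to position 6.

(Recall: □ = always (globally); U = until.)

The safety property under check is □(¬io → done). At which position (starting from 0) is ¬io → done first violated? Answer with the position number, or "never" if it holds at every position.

2

Check ¬io → done at each position in order: 0 ✓, 1 ✓.
At position 2 the labels are {}, so ¬io → done is false there. This is the first violation.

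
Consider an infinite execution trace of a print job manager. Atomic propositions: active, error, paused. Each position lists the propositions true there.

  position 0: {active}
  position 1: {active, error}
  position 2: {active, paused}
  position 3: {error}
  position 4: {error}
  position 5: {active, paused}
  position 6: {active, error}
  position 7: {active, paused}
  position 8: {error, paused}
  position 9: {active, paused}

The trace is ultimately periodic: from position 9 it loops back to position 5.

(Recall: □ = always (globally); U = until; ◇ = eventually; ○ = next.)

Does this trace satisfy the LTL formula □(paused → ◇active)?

paused → ◇active holds at every position 0..9, and those are all positions ever visited, so □(paused → ◇active) holds.
Positions where paused holds: 2, 5, 7, 8, 9.
Check ◇active at each: 2→ok, 5→ok, 7→ok, 8→ok, 9→ok.

Satisfied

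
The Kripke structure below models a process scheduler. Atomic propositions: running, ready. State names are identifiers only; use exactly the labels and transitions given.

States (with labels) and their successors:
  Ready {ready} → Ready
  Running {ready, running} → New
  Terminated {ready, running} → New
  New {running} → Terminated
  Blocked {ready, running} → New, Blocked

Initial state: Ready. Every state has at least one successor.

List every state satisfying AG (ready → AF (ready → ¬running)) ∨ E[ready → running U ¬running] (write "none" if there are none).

States satisfying ready → AF (ready → ¬running): {Ready, Running, Terminated, New}.
States satisfying AG (ready → AF (ready → ¬running)): {Ready, Running, Terminated, New}.
States satisfying ready → running: {Running, Terminated, New, Blocked}.
States satisfying ¬running: {Ready}.
States satisfying E[ready → running U ¬running]: {Ready}.
States satisfying AG (ready → AF (ready → ¬running)) ∨ E[ready → running U ¬running]: {Ready, Running, Terminated, New}.

{Ready, Running, Terminated, New}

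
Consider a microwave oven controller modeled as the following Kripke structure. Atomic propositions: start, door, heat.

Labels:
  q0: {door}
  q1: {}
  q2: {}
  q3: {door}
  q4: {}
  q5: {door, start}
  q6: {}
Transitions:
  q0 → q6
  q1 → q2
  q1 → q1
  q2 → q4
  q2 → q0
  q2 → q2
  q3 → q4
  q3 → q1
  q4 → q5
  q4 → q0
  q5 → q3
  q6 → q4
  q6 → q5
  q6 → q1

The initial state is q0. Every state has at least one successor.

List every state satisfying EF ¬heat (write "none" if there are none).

States satisfying ¬heat: {q0, q1, q2, q3, q4, q5, q6}.
States satisfying EF ¬heat: {q0, q1, q2, q3, q4, q5, q6}.

{q0, q1, q2, q3, q4, q5, q6}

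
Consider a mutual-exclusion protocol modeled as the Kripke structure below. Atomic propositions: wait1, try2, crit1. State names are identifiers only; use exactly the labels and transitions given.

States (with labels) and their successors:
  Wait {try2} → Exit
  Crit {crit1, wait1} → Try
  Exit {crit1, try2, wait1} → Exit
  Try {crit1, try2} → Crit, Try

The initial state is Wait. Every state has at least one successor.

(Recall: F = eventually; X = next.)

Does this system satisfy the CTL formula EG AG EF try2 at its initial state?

States satisfying AG EF try2: {Wait, Crit, Exit, Try}.
States satisfying EG AG EF try2: {Wait, Crit, Exit, Try}.
Wait ∈ Sat(EG AG EF try2).

Yes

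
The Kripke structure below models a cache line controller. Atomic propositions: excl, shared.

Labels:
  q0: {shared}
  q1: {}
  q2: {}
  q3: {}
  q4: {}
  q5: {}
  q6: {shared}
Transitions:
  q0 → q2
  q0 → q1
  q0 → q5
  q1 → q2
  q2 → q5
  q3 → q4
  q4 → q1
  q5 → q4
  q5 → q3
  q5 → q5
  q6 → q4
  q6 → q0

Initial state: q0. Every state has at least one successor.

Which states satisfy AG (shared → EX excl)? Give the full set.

{q1, q2, q3, q4, q5}

States satisfying shared → EX excl: {q1, q2, q3, q4, q5}.
States satisfying AG (shared → EX excl): {q1, q2, q3, q4, q5}.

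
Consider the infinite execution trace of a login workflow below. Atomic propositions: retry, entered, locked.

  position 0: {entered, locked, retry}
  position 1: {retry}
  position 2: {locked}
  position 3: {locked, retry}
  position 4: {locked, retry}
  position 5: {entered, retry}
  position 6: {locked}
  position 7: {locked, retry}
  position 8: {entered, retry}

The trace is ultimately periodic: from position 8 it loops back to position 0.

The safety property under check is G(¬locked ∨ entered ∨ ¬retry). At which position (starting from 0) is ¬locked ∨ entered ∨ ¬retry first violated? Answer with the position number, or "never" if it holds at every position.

Check ¬locked ∨ entered ∨ ¬retry at each position in order: 0 ✓, 1 ✓, 2 ✓.
At position 3 the labels are {locked, retry}, so ¬locked ∨ entered ∨ ¬retry is false there. This is the first violation.

3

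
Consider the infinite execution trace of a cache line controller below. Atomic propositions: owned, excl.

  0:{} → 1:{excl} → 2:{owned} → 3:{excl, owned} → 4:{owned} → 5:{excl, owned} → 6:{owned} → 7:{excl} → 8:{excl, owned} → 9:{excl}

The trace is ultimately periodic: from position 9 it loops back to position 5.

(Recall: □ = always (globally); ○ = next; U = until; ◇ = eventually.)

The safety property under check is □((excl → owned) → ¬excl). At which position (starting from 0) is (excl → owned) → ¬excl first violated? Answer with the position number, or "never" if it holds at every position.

3

Check (excl → owned) → ¬excl at each position in order: 0 ✓, 1 ✓, 2 ✓.
At position 3 the labels are {excl, owned}, so (excl → owned) → ¬excl is false there. This is the first violation.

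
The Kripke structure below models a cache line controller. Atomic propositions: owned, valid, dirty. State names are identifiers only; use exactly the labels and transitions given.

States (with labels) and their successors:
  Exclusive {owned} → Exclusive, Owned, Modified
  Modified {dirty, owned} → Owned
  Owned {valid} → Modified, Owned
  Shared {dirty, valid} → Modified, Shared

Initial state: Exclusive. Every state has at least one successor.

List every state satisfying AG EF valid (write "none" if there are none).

States satisfying EF valid: {Exclusive, Modified, Owned, Shared}.
States satisfying AG EF valid: {Exclusive, Modified, Owned, Shared}.

{Exclusive, Modified, Owned, Shared}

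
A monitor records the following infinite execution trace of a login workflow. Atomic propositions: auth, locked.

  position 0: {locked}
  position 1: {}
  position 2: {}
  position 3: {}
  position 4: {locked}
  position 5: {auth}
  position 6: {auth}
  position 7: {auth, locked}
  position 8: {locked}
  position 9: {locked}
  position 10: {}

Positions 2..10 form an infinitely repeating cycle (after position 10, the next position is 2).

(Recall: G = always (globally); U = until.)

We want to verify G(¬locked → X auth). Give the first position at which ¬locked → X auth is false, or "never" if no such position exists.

Check ¬locked → X auth at each position in order: 0 ✓.
At position 1 the labels are {} and the next position 2 has {}, so ¬locked → X auth is false there. This is the first violation.

1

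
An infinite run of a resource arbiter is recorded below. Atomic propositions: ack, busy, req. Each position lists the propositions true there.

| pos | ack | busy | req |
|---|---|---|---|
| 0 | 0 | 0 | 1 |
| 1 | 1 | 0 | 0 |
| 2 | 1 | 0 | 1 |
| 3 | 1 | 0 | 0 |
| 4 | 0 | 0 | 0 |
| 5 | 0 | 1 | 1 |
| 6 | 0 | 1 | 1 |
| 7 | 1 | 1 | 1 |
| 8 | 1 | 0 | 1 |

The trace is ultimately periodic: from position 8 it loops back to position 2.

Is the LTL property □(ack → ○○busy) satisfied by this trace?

Does not hold

ack → ○○busy must hold at every position from 0 onward. It fails at position 1, so □(ack → ○○busy) is false.
Positions where ack holds: 1, 2, 3, 7, 8.
Check ○○busy at each: 1→fails, 2→fails, 3→ok, 7→fails, 8→fails.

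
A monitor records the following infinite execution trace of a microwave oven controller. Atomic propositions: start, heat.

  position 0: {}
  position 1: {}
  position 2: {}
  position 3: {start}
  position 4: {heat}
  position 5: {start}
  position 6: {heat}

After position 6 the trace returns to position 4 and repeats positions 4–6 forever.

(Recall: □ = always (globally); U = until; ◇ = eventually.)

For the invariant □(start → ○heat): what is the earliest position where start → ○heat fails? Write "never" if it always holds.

start → ○heat holds at every position 0..6, and those are all the positions the trace ever visits, so the invariant □(start → ○heat) is never violated.

never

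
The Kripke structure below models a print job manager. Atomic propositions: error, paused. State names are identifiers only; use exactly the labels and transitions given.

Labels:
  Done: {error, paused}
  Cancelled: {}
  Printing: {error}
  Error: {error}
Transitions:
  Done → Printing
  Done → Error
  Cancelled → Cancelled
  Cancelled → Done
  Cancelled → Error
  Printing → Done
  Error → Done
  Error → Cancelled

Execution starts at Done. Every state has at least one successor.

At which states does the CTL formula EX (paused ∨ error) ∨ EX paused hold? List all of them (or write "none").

States satisfying paused ∨ error: {Done, Printing, Error}.
States satisfying EX (paused ∨ error): {Done, Cancelled, Printing, Error}.
States satisfying paused: {Done}.
States satisfying EX paused: {Cancelled, Printing, Error}.
States satisfying EX (paused ∨ error) ∨ EX paused: {Done, Cancelled, Printing, Error}.

{Done, Cancelled, Printing, Error}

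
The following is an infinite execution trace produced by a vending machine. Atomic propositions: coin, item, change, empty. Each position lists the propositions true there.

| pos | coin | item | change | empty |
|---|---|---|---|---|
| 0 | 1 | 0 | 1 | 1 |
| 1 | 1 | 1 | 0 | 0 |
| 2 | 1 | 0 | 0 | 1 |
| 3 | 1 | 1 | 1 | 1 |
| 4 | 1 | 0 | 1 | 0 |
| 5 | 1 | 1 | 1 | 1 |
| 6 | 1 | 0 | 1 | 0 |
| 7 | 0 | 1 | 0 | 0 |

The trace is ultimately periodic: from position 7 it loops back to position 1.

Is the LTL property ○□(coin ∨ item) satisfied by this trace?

Holds

The position after 0 is 1; □(coin ∨ item) is true there.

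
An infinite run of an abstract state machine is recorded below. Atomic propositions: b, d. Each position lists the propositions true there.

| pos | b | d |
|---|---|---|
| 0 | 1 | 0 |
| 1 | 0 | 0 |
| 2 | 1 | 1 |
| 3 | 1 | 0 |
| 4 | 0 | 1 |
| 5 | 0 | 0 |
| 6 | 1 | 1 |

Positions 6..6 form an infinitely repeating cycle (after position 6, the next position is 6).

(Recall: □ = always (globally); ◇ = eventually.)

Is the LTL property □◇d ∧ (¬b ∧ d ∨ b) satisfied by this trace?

Satisfied

◇d holds at every position 0..6, and those are all positions ever visited, so □◇d holds.
At position 0: □◇d is true; ¬b ∧ d ∨ b is true; so □◇d ∧ (¬b ∧ d ∨ b) is true.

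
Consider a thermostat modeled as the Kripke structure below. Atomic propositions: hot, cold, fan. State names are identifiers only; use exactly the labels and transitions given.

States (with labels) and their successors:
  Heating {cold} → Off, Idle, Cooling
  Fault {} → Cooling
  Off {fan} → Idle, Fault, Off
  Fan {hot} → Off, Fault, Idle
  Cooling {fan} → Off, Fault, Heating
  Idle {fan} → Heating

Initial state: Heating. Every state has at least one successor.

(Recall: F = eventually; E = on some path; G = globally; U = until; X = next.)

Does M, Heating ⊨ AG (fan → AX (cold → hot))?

States satisfying fan → AX (cold → hot): {Heating, Fault, Off, Fan}.
States satisfying AG (fan → AX (cold → hot)): ∅.
Cooling is reachable from Heating and violates fan → AX (cold → hot), so AG fails at Heating.
Heating ∉ Sat(AG (fan → AX (cold → hot))).

Violated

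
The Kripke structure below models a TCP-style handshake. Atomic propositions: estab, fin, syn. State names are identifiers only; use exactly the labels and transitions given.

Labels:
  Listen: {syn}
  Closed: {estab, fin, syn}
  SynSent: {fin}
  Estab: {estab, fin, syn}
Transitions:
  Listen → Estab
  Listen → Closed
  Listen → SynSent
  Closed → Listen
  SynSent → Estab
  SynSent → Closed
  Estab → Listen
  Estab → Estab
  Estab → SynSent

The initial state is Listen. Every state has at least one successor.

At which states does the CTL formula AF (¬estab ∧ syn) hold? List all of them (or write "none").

{Listen, Closed}

States satisfying ¬estab ∧ syn: {Listen}.
States satisfying AF (¬estab ∧ syn): {Listen, Closed}.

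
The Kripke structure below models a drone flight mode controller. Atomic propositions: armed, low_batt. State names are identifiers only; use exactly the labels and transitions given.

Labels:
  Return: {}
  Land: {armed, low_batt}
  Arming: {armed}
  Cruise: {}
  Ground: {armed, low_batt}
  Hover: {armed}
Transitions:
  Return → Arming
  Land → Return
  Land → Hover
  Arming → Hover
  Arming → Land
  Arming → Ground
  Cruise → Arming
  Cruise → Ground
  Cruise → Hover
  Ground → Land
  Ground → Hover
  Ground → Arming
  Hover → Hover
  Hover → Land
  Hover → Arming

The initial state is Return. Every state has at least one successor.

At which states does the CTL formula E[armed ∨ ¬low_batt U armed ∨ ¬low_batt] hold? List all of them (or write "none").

{Return, Land, Arming, Cruise, Ground, Hover}

States satisfying armed ∨ ¬low_batt: {Return, Land, Arming, Cruise, Ground, Hover}.
States satisfying E[armed ∨ ¬low_batt U armed ∨ ¬low_batt]: {Return, Land, Arming, Cruise, Ground, Hover}.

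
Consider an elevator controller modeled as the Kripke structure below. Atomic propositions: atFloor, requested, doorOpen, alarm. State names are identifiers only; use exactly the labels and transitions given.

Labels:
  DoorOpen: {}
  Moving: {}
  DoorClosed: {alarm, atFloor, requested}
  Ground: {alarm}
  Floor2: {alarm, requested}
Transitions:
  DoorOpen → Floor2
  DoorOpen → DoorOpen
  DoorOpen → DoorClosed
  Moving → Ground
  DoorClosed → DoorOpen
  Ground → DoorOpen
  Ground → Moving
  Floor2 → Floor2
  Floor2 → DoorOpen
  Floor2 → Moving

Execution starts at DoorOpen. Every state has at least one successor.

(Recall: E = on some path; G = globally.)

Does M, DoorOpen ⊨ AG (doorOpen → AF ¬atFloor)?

Holds

States satisfying doorOpen → AF ¬atFloor: {DoorOpen, Moving, DoorClosed, Ground, Floor2}.
States satisfying AG (doorOpen → AF ¬atFloor): {DoorOpen, Moving, DoorClosed, Ground, Floor2}.
Every state reachable from DoorOpen satisfies doorOpen → AF ¬atFloor.
DoorOpen ∈ Sat(AG (doorOpen → AF ¬atFloor)).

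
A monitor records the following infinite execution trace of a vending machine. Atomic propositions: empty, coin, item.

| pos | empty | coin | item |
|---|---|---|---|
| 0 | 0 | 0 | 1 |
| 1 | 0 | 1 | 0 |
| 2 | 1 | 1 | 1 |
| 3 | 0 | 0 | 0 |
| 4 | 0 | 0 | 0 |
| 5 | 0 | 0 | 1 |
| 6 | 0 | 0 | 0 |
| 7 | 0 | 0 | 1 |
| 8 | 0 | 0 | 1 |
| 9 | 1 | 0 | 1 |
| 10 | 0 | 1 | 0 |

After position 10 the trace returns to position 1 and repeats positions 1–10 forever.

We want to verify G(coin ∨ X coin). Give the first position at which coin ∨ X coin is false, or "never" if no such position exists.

Check coin ∨ X coin at each position in order: 0 ✓, 1 ✓, 2 ✓.
At position 3 the labels are {} and the next position 4 has {}, so coin ∨ X coin is false there. This is the first violation.

3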